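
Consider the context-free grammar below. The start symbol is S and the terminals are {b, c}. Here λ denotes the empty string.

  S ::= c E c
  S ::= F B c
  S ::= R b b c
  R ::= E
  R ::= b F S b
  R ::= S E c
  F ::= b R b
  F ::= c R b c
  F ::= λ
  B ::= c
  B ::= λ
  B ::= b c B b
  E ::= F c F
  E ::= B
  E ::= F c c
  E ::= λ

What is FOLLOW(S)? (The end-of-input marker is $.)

FIRST(F) = {λ, b, c}
FIRST(B) = {λ, b, c}
FIRST(E) = {λ, b, c}  (via F c F, B, F c c)
FIRST(S) = {b, c}  (via F B c, R b b c)
FIRST(R) = {λ, b, c}  (via E, S E c)
FOLLOW(S) includes $ since S is the start symbol.
FOLLOW(S): in R::=b F S b, S is followed by b with FIRST {b}; in R::=S E c, S is followed by E c with FIRST {b, c}. Thus FOLLOW(S) = {$, b, c}.
FOLLOW(R): in S::=R b b c, R is followed by b b c with FIRST {b}; in F::=b R b, R is followed by b with FIRST {b}; in F::=c R b c, R is followed by b c with FIRST {b}. Thus FOLLOW(R) = {b}.
FOLLOW(E): in S::=c E c, E is followed by c with FIRST {c}; in R::=E, the suffix after E is empty, so FOLLOW(E) ⊇ FOLLOW(R) = {b}; in R::=S E c, E is followed by c with FIRST {c}. Thus FOLLOW(E) = {b, c}.
FOLLOW(F): in S::=F B c, F is followed by B c with FIRST {b, c}; in R::=b F S b, F is followed by S b with FIRST {b, c}; in E::=F c F (occurrence 1), F is followed by c F with FIRST {c}; in E::=F c F (occurrence 2), the suffix after F is empty, so FOLLOW(F) ⊇ FOLLOW(E) = {b, c}; in E::=F c c, F is followed by c c with FIRST {c}. Thus FOLLOW(F) = {b, c}.
FOLLOW(B): in S::=F B c, B is followed by c with FIRST {c}; in B::=b c B b, B is followed by b with FIRST {b}; in E::=B, the suffix after B is empty, so FOLLOW(B) ⊇ FOLLOW(E) = {b, c}. Thus FOLLOW(B) = {b, c}.

{$, b, c}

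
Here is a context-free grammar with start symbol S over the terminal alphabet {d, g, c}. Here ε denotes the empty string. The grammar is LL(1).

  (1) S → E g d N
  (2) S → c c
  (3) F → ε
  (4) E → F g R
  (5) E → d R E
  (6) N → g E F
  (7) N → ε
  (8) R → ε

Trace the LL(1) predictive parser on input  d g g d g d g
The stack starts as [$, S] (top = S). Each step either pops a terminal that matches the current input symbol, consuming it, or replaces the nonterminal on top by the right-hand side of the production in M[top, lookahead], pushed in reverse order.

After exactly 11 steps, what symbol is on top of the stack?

step 1: stack=$ S  input=d g g d g d g $  — expand S → E g d N
step 2: stack=$ N d g E  input=d g g d g d g $  — expand E → d R E
step 3: stack=$ N d g E R d  input=d g g d g d g $  — match d
step 4: stack=$ N d g E R  input=g g d g d g $  — expand R → ε
step 5: stack=$ N d g E  input=g g d g d g $  — expand E → F g R
step 6: stack=$ N d g R g F  input=g g d g d g $  — expand F → ε
step 7: stack=$ N d g R g  input=g g d g d g $  — match g
step 8: stack=$ N d g R  input=g d g d g $  — expand R → ε
step 9: stack=$ N d g  input=g d g d g $  — match g
step 10: stack=$ N d  input=d g d g $  — match d
step 11: stack=$ N  input=g d g $  — expand N → g E F
Stack after step 11: $ F E g (top = g).

g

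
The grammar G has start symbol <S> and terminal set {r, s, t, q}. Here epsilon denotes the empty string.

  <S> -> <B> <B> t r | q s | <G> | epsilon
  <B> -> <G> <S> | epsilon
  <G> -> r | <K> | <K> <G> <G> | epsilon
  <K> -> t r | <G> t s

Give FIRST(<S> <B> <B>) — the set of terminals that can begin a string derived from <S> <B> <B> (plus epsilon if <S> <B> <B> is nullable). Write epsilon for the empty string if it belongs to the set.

FIRST(<S>): from <S>-><B> <B> t r we get {q, r, t}; from <S>->q s we get {q}; from <S>-><G> we get {epsilon, r, t}; from <S>->epsilon we get {epsilon}. So FIRST(<S>) = {epsilon, q, r, t}.
FIRST(<B>): from <B>-><G> <S> we get {epsilon, q, r, t}; from <B>->epsilon we get {epsilon}. So FIRST(<B>) = {epsilon, q, r, t}.
FIRST(<G>): from <G>->r we get {r}; from <G>-><K> we get {r, t}; from <G>-><K> <G> <G> we get {r, t}; from <G>->epsilon we get {epsilon}. So FIRST(<G>) = {epsilon, r, t}.
FIRST(<K>): from <K>->t r we get {t}; from <K>-><G> t s we get {r, t}. So FIRST(<K>) = {r, t}.
FIRST(<S> <B> <B>): take FIRST of each symbol in turn, carrying on past any symbol whose FIRST contains epsilon; result {epsilon, q, r, t}.

{epsilon, q, r, t}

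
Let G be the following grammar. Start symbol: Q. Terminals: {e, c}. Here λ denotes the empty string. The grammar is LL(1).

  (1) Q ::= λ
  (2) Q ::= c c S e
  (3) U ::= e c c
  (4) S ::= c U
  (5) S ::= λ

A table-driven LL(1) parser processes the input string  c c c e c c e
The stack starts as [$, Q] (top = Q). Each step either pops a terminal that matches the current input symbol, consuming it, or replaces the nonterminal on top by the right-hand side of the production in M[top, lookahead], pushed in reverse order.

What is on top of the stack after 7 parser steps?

c

     Stack      Input            Action
  1  $ Q        c c c e c c e $  expand Q ::= c c S e
  2  $ e S c c  c c c e c c e $  match c
  3  $ e S c    c c e c c e $    match c
  4  $ e S      c e c c e $      expand S ::= c U
  5  $ e U c    c e c c e $      match c
  6  $ e U      e c c e $        expand U ::= e c c
  7  $ e c c e  e c c e $        match e
Stack after step 7: $ e c c (top = c).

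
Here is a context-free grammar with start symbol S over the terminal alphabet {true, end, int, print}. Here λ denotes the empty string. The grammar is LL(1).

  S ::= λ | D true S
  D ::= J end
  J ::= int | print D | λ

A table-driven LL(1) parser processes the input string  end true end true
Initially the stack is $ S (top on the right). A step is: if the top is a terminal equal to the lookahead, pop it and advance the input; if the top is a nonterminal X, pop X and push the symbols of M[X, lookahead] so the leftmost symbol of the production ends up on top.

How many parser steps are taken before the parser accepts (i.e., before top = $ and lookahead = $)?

      Stack           Input                Action
   1  $ S             end true end true $  expand S ::= D true S
   2  $ S true D      end true end true $  expand D ::= J end
   3  $ S true end J  end true end true $  expand J ::= λ
   4  $ S true end    end true end true $  match end
   5  $ S true        true end true $      match true
   6  $ S             end true $           expand S ::= D true S
   7  $ S true D      end true $           expand D ::= J end
   8  $ S true end J  end true $           expand J ::= λ
   9  $ S true end    end true $           match end
  10  $ S true        true $               match true
  11  $ S             $                    expand S ::= λ
Accept reached after 11 steps.

11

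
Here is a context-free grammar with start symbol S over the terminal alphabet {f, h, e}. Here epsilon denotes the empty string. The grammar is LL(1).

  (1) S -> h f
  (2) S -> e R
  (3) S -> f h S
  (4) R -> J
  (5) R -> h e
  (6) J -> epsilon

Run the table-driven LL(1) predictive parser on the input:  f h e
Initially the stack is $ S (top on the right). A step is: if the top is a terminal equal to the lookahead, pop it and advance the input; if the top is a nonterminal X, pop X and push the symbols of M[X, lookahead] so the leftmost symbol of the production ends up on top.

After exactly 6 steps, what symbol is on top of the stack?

     Stack    Input    Action
  1  $ S      f h e $  expand S -> f h S
  2  $ S h f  f h e $  match f
  3  $ S h    h e $    match h
  4  $ S      e $      expand S -> e R
  5  $ R e    e $      match e
  6  $ R      $        expand R -> J
Stack after step 6: $ J (top = J).

J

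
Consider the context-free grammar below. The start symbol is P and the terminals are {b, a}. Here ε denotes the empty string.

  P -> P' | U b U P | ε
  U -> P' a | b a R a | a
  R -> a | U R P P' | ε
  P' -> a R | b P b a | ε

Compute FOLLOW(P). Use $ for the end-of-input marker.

{$, a, b}

FIRST(P'): from P'->a R we get {a}; from P'->b P b a we get {b}; from P'->ε we get {ε}. So FIRST(P') = {ε, a, b}.
FIRST(U): from U->P' a we get {a, b}; from U->b a R a we get {b}; from U->a we get {a}. So FIRST(U) = {a, b}.
FIRST(P): from P->P' we get {ε, a, b}; from P->U b U P we get {a, b}; from P->ε we get {ε}. So FIRST(P) = {ε, a, b}.
FIRST(R): from R->a we get {a}; from R->U R P P' we get {a, b}; from R->ε we get {ε}. So FIRST(R) = {ε, a, b}.
FOLLOW(P) includes $ since P is the start symbol.
FOLLOW(P): in P->U b U P, the suffix after P is empty (adds nothing new); in R->U R P P', P is followed by P' with FIRST {ε, a, b}; in R->U R P P', the suffix after P is nullable, so FOLLOW(P) ⊇ FOLLOW(R) = {$, a, b}; in P'->b P b a, P is followed by b a with FIRST {b}. Thus FOLLOW(P) = {$, a, b}.
FOLLOW(U): in P->U b U P (occurrence 1), U is followed by b U P with FIRST {b}; in P->U b U P (occurrence 2), U is followed by P with FIRST {ε, a, b}; in P->U b U P (occurrence 2), the suffix after U is nullable, so FOLLOW(U) ⊇ FOLLOW(P) = {$, a, b}; in R->U R P P', U is followed by R P P' with FIRST {ε, a, b}; in R->U R P P', the suffix after U is nullable, so FOLLOW(U) ⊇ FOLLOW(R) = {$, a, b}. Thus FOLLOW(U) = {$, a, b}.
FOLLOW(R): in U->b a R a, R is followed by a with FIRST {a}; in R->U R P P', R is followed by P P' with FIRST {ε, a, b}; in R->U R P P', the suffix after R is nullable (adds nothing new); in P'->a R, the suffix after R is empty, so FOLLOW(R) ⊇ FOLLOW(P') = {$, a, b}. Thus FOLLOW(R) = {$, a, b}.
FOLLOW(P'): in P->P', the suffix after P' is empty, so FOLLOW(P') ⊇ FOLLOW(P) = {$, a, b}; in U->P' a, P' is followed by a with FIRST {a}; in R->U R P P', the suffix after P' is empty, so FOLLOW(P') ⊇ FOLLOW(R) = {$, a, b}. Thus FOLLOW(P') = {$, a, b}.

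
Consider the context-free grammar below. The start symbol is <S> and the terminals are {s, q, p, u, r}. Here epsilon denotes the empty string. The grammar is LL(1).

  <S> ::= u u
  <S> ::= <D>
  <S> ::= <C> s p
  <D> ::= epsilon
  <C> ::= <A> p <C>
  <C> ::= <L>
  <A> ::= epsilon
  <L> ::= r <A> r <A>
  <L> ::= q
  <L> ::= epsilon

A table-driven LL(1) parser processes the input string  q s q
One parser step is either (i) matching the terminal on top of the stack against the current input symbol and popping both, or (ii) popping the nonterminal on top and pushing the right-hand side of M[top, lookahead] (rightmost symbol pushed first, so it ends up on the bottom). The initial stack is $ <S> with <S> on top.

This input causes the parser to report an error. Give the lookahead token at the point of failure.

step 1: stack=$ <S>  input=q s q $  — expand <S> ::= <C> s p
step 2: stack=$ p s <C>  input=q s q $  — expand <C> ::= <L>
step 3: stack=$ p s <L>  input=q s q $  — expand <L> ::= q
step 4: stack=$ p s q  input=q s q $  — match q
step 5: stack=$ p s  input=s q $  — match s
step 6: stack=$ p  input=q $  — error: top is terminal p but lookahead is q

q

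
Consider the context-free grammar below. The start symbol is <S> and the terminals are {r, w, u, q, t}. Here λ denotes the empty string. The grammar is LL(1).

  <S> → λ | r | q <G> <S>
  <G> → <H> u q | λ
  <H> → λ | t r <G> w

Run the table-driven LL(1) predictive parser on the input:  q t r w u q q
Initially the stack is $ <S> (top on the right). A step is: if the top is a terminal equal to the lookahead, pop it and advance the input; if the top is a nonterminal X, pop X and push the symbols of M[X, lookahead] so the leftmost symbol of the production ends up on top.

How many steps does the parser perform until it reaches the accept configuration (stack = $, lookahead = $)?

14

step 1: stack=$ <S>  input=q t r w u q q $  — expand <S> → q <G> <S>
step 2: stack=$ <S> <G> q  input=q t r w u q q $  — match q
step 3: stack=$ <S> <G>  input=t r w u q q $  — expand <G> → <H> u q
step 4: stack=$ <S> q u <H>  input=t r w u q q $  — expand <H> → t r <G> w
step 5: stack=$ <S> q u w <G> r t  input=t r w u q q $  — match t
step 6: stack=$ <S> q u w <G> r  input=r w u q q $  — match r
step 7: stack=$ <S> q u w <G>  input=w u q q $  — expand <G> → λ
step 8: stack=$ <S> q u w  input=w u q q $  — match w
step 9: stack=$ <S> q u  input=u q q $  — match u
step 10: stack=$ <S> q  input=q q $  — match q
step 11: stack=$ <S>  input=q $  — expand <S> → q <G> <S>
step 12: stack=$ <S> <G> q  input=q $  — match q
step 13: stack=$ <S> <G>  input=$  — expand <G> → λ
step 14: stack=$ <S>  input=$  — expand <S> → λ
Accept reached after 14 steps.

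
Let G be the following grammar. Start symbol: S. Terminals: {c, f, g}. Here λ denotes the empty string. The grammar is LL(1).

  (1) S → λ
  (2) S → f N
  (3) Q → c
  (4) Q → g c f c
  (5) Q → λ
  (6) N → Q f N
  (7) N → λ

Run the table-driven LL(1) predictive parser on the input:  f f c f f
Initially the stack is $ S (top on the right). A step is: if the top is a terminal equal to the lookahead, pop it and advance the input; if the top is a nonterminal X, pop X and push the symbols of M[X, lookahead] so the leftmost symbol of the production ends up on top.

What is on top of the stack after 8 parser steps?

     Stack    Input        Action
  1  $ S      f f c f f $  expand S → f N
  2  $ N f    f f c f f $  match f
  3  $ N      f c f f $    expand N → Q f N
  4  $ N f Q  f c f f $    expand Q → λ
  5  $ N f    f c f f $    match f
  6  $ N      c f f $      expand N → Q f N
  7  $ N f Q  c f f $      expand Q → c
  8  $ N f c  c f f $      match c
Stack after step 8: $ N f (top = f).

f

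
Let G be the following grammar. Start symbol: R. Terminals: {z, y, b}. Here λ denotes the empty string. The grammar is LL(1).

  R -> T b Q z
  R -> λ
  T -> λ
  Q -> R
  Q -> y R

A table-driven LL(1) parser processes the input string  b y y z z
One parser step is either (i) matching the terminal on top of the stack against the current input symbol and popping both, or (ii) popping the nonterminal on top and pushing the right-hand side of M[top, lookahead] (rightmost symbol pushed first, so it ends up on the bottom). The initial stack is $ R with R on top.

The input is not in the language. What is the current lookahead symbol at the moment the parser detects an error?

y

     Stack      Input        Action
  1  $ R        b y y z z $  expand R -> T b Q z
  2  $ z Q b T  b y y z z $  expand T -> λ
  3  $ z Q b    b y y z z $  match b
  4  $ z Q      y y z z $    expand Q -> y R
  5  $ z R y    y y z z $    match y
  6  $ z R      y z z $      error: M[R, y] is empty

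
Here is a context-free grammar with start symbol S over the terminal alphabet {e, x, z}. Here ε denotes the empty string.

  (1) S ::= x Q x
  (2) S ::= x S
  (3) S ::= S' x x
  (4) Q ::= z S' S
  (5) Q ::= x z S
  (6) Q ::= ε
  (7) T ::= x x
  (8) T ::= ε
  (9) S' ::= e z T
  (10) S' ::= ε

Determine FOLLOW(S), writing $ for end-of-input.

FIRST(Q): from Q::=z S' S we get {z}; from Q::=x z S we get {x}; from Q::=ε we get {ε}. So FIRST(Q) = {ε, x, z}.
FIRST(T): from T::=x x we get {x}; from T::=ε we get {ε}. So FIRST(T) = {ε, x}.
FIRST(S'): from S'::=e z T we get {e}; from S'::=ε we get {ε}. So FIRST(S') = {ε, e}.
FIRST(S): from S::=x Q x we get {x}; from S::=x S we get {x}; from S::=S' x x we get {e, x}. So FIRST(S) = {e, x}.
FOLLOW(S) includes $ since S is the start symbol.
FOLLOW(Q): in S::=x Q x, Q is followed by x with FIRST {x}. Thus FOLLOW(Q) = {x}.
FOLLOW(S): in S::=x S, the suffix after S is empty (adds nothing new); in Q::=z S' S, the suffix after S is empty, so FOLLOW(S) ⊇ FOLLOW(Q) = {x}; in Q::=x z S, the suffix after S is empty, so FOLLOW(S) ⊇ FOLLOW(Q) = {x}. Thus FOLLOW(S) = {$, x}.
FOLLOW(S'): in S::=S' x x, S' is followed by x x with FIRST {x}; in Q::=z S' S, S' is followed by S with FIRST {e, x}. Thus FOLLOW(S') = {e, x}.
FOLLOW(T): in S'::=e z T, the suffix after T is empty, so FOLLOW(T) ⊇ FOLLOW(S') = {e, x}. Thus FOLLOW(T) = {e, x}.

{$, x}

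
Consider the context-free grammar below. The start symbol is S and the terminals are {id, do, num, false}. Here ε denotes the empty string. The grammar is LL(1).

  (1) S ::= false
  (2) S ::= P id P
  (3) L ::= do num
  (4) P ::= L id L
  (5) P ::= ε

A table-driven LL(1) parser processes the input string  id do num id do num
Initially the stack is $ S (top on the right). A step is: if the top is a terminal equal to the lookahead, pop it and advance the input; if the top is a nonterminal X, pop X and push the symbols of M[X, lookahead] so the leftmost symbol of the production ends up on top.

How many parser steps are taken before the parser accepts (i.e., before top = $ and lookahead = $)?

step 1: stack=$ S  input=id do num id do num $  — expand S ::= P id P
step 2: stack=$ P id P  input=id do num id do num $  — expand P ::= ε
step 3: stack=$ P id  input=id do num id do num $  — match id
step 4: stack=$ P  input=do num id do num $  — expand P ::= L id L
step 5: stack=$ L id L  input=do num id do num $  — expand L ::= do num
step 6: stack=$ L id num do  input=do num id do num $  — match do
step 7: stack=$ L id num  input=num id do num $  — match num
step 8: stack=$ L id  input=id do num $  — match id
step 9: stack=$ L  input=do num $  — expand L ::= do num
step 10: stack=$ num do  input=do num $  — match do
step 11: stack=$ num  input=num $  — match num
Accept reached after 11 steps.

11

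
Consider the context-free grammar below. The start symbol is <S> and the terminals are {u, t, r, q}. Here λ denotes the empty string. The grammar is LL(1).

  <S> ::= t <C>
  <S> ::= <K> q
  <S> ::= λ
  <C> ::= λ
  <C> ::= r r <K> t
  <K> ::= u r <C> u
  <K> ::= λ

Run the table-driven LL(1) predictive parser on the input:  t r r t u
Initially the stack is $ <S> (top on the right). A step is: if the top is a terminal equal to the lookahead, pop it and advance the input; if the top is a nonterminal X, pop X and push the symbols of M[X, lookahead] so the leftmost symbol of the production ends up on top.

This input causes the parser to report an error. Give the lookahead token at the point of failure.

     Stack        Input        Action
  1  $ <S>        t r r t u $  expand <S> ::= t <C>
  2  $ <C> t      t r r t u $  match t
  3  $ <C>        r r t u $    expand <C> ::= r r <K> t
  4  $ t <K> r r  r r t u $    match r
  5  $ t <K> r    r t u $      match r
  6  $ t <K>      t u $        expand <K> ::= λ
  7  $ t          t u $        match t
  8  $            u $          error: stack empty but input remains

u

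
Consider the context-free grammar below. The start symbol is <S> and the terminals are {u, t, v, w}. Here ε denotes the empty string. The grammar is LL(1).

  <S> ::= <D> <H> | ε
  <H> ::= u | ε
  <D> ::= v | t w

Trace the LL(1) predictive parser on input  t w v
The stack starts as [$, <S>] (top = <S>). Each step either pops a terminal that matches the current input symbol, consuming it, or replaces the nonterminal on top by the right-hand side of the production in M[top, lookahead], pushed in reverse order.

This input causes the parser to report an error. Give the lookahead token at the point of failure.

v

step 1: stack=$ <S>  input=t w v $  — expand <S> ::= <D> <H>
step 2: stack=$ <H> <D>  input=t w v $  — expand <D> ::= t w
step 3: stack=$ <H> w t  input=t w v $  — match t
step 4: stack=$ <H> w  input=w v $  — match w
step 5: stack=$ <H>  input=v $  — error: M[<H>, v] is empty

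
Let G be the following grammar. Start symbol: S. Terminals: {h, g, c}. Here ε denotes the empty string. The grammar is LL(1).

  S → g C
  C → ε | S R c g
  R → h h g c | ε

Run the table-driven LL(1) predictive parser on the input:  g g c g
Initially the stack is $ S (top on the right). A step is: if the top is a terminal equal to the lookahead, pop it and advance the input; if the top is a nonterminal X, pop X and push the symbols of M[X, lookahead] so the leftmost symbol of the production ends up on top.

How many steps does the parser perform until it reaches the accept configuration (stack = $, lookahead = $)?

     Stack        Input      Action
  1  $ S          g g c g $  expand S → g C
  2  $ C g        g g c g $  match g
  3  $ C          g c g $    expand C → S R c g
  4  $ g c R S    g c g $    expand S → g C
  5  $ g c R C g  g c g $    match g
  6  $ g c R C    c g $      expand C → ε
  7  $ g c R      c g $      expand R → ε
  8  $ g c        c g $      match c
  9  $ g          g $        match g
Accept reached after 9 steps.

9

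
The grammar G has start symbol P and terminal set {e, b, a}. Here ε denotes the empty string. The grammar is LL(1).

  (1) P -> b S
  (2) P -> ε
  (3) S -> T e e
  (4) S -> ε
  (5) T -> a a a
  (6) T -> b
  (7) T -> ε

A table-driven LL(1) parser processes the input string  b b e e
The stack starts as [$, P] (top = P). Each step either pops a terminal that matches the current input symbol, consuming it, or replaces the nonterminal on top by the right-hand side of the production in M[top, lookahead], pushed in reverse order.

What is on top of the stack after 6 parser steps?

e

step 1: stack=$ P  input=b b e e $  — expand P -> b S
step 2: stack=$ S b  input=b b e e $  — match b
step 3: stack=$ S  input=b e e $  — expand S -> T e e
step 4: stack=$ e e T  input=b e e $  — expand T -> b
step 5: stack=$ e e b  input=b e e $  — match b
step 6: stack=$ e e  input=e e $  — match e
Stack after step 6: $ e (top = e).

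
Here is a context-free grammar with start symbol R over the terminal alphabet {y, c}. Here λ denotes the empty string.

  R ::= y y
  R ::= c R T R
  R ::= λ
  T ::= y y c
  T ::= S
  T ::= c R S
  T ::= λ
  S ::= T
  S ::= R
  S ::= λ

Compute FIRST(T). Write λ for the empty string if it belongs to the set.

FIRST(R) = {λ, c, y}
FIRST(T) = {λ, c, y}  (via S)
FIRST(S) = {λ, c, y}  (via T, R)

{λ, c, y}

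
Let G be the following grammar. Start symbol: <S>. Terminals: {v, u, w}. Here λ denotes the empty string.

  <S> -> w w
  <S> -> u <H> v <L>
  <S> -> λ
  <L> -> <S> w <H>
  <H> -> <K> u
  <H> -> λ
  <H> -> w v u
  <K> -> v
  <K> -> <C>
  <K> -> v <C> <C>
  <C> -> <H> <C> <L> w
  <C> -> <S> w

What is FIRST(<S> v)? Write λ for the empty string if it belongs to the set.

{u, v, w}

FIRST(<S>) = {λ, u, w}
FIRST(<L>) = {u, w}  (via <S> w <H>)
FIRST(<H>) = {λ, u, v, w}  (via <K> u)
FIRST(<C>) = {u, v, w}  (via <H> <C> <L> w, <S> w)
FIRST(<K>) = {u, v, w}  (via <C>)
FIRST(<S> v): take FIRST of each symbol in turn, carrying on past any symbol whose FIRST contains λ; result {u, v, w}.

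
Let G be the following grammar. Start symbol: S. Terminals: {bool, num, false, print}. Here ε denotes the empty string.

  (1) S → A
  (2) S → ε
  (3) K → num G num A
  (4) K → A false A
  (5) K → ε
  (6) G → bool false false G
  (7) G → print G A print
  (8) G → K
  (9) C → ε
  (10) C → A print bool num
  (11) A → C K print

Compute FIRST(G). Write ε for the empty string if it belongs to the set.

FIRST(S) = {ε, num, print}  (via A)
FIRST(K) = {ε, num, print}  (via A false A)
FIRST(G) = {ε, bool, num, print}  (via K)
FIRST(C) = {ε, num, print}  (via A print bool num)
FIRST(A) = {num, print}  (via C K print)

{ε, bool, num, print}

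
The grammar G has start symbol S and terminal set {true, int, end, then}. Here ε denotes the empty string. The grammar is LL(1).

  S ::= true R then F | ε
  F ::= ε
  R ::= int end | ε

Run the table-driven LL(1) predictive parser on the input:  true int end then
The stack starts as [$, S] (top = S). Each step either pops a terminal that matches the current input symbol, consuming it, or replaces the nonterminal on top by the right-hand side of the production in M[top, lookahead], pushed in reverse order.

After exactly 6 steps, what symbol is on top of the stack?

     Stack             Input                Action
  1  $ S               true int end then $  expand S ::= true R then F
  2  $ F then R true   true int end then $  match true
  3  $ F then R        int end then $       expand R ::= int end
  4  $ F then end int  int end then $       match int
  5  $ F then end      end then $           match end
  6  $ F then          then $               match then
Stack after step 6: $ F (top = F).

F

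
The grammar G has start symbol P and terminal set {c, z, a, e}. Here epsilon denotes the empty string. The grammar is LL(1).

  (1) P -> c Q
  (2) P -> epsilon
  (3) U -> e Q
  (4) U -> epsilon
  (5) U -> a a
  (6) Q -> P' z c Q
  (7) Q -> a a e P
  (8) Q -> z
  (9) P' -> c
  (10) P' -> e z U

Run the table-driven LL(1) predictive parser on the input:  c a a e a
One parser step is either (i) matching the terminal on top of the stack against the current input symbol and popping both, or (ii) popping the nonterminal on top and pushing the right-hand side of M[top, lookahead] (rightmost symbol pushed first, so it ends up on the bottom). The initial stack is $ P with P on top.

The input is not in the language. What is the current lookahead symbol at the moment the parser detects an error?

step 1: stack=$ P  input=c a a e a $  — expand P -> c Q
step 2: stack=$ Q c  input=c a a e a $  — match c
step 3: stack=$ Q  input=a a e a $  — expand Q -> a a e P
step 4: stack=$ P e a a  input=a a e a $  — match a
step 5: stack=$ P e a  input=a e a $  — match a
step 6: stack=$ P e  input=e a $  — match e
step 7: stack=$ P  input=a $  — error: M[P, a] is empty

a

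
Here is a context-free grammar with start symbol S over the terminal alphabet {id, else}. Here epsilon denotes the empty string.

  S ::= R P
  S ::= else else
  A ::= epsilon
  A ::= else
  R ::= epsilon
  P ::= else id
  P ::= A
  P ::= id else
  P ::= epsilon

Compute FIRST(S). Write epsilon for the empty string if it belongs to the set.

{epsilon, else, id}

FIRST(A): from A::=epsilon we get {epsilon}; from A::=else we get {else}. So FIRST(A) = {epsilon, else}.
FIRST(R): from R::=epsilon we get {epsilon}. So FIRST(R) = {epsilon}.
FIRST(P): from P::=else id we get {else}; from P::=A we get {epsilon, else}; from P::=id else we get {id}; from P::=epsilon we get {epsilon}. So FIRST(P) = {epsilon, else, id}.
FIRST(S): from S::=R P we get {epsilon, else, id}; from S::=else else we get {else}. So FIRST(S) = {epsilon, else, id}.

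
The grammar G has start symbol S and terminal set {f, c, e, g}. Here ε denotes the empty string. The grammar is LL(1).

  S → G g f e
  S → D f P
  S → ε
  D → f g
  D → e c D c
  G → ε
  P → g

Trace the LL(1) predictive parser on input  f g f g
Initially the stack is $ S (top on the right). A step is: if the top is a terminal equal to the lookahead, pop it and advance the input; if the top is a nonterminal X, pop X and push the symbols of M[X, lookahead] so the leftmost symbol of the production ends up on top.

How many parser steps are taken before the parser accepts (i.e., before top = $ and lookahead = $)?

7

     Stack      Input      Action
  1  $ S        f g f g $  expand S → D f P
  2  $ P f D    f g f g $  expand D → f g
  3  $ P f g f  f g f g $  match f
  4  $ P f g    g f g $    match g
  5  $ P f      f g $      match f
  6  $ P        g $        expand P → g
  7  $ g        g $        match g
Accept reached after 7 steps.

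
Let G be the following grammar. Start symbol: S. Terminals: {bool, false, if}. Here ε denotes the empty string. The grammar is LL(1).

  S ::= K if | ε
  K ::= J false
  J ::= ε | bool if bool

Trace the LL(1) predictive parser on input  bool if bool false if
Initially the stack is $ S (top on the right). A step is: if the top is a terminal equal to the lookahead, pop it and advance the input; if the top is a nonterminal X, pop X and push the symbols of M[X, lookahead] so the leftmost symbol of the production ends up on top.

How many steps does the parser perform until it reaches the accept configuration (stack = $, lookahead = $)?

8

step 1: stack=$ S  input=bool if bool false if $  — expand S ::= K if
step 2: stack=$ if K  input=bool if bool false if $  — expand K ::= J false
step 3: stack=$ if false J  input=bool if bool false if $  — expand J ::= bool if bool
step 4: stack=$ if false bool if bool  input=bool if bool false if $  — match bool
step 5: stack=$ if false bool if  input=if bool false if $  — match if
step 6: stack=$ if false bool  input=bool false if $  — match bool
step 7: stack=$ if false  input=false if $  — match false
step 8: stack=$ if  input=if $  — match if
Accept reached after 8 steps.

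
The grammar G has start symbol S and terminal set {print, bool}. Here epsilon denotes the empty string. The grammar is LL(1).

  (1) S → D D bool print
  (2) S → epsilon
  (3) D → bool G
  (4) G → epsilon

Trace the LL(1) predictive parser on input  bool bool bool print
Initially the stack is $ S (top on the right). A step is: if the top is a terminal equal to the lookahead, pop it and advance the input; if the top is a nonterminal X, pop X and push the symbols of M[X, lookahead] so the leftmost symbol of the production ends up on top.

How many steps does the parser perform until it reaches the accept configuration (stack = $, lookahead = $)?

9

     Stack                  Input                   Action
  1  $ S                    bool bool bool print $  expand S → D D bool print
  2  $ print bool D D       bool bool bool print $  expand D → bool G
  3  $ print bool D G bool  bool bool bool print $  match bool
  4  $ print bool D G       bool bool print $       expand G → epsilon
  5  $ print bool D         bool bool print $       expand D → bool G
  6  $ print bool G bool    bool bool print $       match bool
  7  $ print bool G         bool print $            expand G → epsilon
  8  $ print bool           bool print $            match bool
  9  $ print                print $                 match print
Accept reached after 9 steps.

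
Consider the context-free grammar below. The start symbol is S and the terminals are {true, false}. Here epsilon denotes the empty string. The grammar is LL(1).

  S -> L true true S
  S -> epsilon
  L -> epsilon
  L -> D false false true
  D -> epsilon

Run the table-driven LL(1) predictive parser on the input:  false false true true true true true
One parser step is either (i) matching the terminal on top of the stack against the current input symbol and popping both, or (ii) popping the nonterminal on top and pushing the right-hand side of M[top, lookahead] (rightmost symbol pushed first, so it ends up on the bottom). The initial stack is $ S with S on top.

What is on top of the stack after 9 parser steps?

L

     Stack                             Input                                   Action
  1  $ S                               false false true true true true true $  expand S -> L true true S
  2  $ S true true L                   false false true true true true true $  expand L -> D false false true
  3  $ S true true true false false D  false false true true true true true $  expand D -> epsilon
  4  $ S true true true false false    false false true true true true true $  match false
  5  $ S true true true false          false true true true true true $        match false
  6  $ S true true true                true true true true true $              match true
  7  $ S true true                     true true true true $                   match true
  8  $ S true                          true true true $                        match true
  9  $ S                               true true $                             expand S -> L true true S
Stack after step 9: $ S true true L (top = L).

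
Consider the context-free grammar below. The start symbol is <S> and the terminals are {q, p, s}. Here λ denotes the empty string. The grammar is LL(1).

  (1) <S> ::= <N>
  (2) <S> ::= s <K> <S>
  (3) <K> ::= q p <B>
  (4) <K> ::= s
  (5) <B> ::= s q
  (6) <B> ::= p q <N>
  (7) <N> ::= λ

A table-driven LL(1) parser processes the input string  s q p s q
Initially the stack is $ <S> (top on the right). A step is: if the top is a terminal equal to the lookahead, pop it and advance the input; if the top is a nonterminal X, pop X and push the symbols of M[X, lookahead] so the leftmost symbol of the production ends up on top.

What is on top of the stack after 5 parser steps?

<B>

     Stack          Input        Action
  1  $ <S>          s q p s q $  expand <S> ::= s <K> <S>
  2  $ <S> <K> s    s q p s q $  match s
  3  $ <S> <K>      q p s q $    expand <K> ::= q p <B>
  4  $ <S> <B> p q  q p s q $    match q
  5  $ <S> <B> p    p s q $      match p
Stack after step 5: $ <S> <B> (top = <B>).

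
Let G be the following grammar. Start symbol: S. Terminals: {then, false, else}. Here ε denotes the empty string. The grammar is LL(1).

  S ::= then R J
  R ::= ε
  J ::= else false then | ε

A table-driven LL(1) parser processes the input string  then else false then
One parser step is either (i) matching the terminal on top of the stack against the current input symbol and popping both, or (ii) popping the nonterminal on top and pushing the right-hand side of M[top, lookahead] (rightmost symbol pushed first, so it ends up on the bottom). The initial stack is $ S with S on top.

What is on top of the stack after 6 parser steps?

     Stack              Input                   Action
  1  $ S                then else false then $  expand S ::= then R J
  2  $ J R then         then else false then $  match then
  3  $ J R              else false then $       expand R ::= ε
  4  $ J                else false then $       expand J ::= else false then
  5  $ then false else  else false then $       match else
  6  $ then false       false then $            match false
Stack after step 6: $ then (top = then).

then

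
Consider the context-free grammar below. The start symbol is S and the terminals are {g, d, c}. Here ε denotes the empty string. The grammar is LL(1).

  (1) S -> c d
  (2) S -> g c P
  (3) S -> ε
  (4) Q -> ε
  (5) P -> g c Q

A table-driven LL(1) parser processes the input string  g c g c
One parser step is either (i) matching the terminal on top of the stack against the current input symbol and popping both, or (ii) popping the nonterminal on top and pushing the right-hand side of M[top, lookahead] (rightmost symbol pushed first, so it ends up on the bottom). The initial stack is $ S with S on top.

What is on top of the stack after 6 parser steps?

Q

     Stack    Input      Action
  1  $ S      g c g c $  expand S -> g c P
  2  $ P c g  g c g c $  match g
  3  $ P c    c g c $    match c
  4  $ P      g c $      expand P -> g c Q
  5  $ Q c g  g c $      match g
  6  $ Q c    c $        match c
Stack after step 6: $ Q (top = Q).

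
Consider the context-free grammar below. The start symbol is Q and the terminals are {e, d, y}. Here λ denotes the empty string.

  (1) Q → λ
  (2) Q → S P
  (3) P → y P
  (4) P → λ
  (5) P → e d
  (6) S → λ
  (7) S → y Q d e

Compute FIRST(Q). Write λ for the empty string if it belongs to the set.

{λ, e, y}

FIRST(P) = {λ, e, y}
FIRST(S) = {λ, y}
FIRST(Q) = {λ, e, y}  (via S P)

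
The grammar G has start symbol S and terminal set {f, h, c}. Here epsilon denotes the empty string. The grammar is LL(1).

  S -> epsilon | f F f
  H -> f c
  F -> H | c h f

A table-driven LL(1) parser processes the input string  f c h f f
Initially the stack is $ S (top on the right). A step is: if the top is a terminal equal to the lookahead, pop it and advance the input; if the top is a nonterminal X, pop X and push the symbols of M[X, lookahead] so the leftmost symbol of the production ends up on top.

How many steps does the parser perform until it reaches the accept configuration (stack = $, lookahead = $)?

7

     Stack      Input        Action
  1  $ S        f c h f f $  expand S -> f F f
  2  $ f F f    f c h f f $  match f
  3  $ f F      c h f f $    expand F -> c h f
  4  $ f f h c  c h f f $    match c
  5  $ f f h    h f f $      match h
  6  $ f f      f f $        match f
  7  $ f        f $          match f
Accept reached after 7 steps.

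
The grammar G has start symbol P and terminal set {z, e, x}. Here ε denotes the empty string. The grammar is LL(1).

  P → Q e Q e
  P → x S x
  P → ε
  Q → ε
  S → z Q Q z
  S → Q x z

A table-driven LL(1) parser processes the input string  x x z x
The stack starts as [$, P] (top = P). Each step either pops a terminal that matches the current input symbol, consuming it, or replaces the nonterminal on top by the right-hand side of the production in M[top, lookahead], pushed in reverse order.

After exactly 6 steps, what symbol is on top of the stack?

x

step 1: stack=$ P  input=x x z x $  — expand P → x S x
step 2: stack=$ x S x  input=x x z x $  — match x
step 3: stack=$ x S  input=x z x $  — expand S → Q x z
step 4: stack=$ x z x Q  input=x z x $  — expand Q → ε
step 5: stack=$ x z x  input=x z x $  — match x
step 6: stack=$ x z  input=z x $  — match z
Stack after step 6: $ x (top = x).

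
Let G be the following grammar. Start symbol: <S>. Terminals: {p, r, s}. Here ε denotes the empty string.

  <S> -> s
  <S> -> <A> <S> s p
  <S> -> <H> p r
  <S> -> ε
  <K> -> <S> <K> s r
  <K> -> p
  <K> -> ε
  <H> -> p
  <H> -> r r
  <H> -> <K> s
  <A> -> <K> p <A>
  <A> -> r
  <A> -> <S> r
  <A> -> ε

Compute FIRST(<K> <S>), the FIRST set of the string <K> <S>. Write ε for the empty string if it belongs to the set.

{ε, p, r, s}

FIRST(<S>) = {ε, p, r, s}  (via <A> <S> s p, <H> p r)
FIRST(<K>) = {ε, p, r, s}  (via <S> <K> s r)
FIRST(<H>) = {p, r, s}  (via <K> s)
FIRST(<A>) = {ε, p, r, s}  (via <K> p <A>, <S> r)
FIRST(<K> <S>): take FIRST of each symbol in turn, carrying on past any symbol whose FIRST contains ε; result {ε, p, r, s}.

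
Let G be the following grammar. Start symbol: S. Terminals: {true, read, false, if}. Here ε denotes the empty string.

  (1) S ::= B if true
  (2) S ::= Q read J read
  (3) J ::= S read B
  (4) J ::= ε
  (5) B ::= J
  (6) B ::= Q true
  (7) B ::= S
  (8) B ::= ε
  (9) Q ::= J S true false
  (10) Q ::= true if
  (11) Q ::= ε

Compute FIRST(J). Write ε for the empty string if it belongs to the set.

FIRST(S) = {if, read, true}  (via B if true, Q read J read)
FIRST(J) = {ε, if, read, true}  (via S read B)
FIRST(Q) = {ε, if, read, true}  (via J S true false)
FIRST(B) = {ε, if, read, true}  (via J, Q true, S)

{ε, if, read, true}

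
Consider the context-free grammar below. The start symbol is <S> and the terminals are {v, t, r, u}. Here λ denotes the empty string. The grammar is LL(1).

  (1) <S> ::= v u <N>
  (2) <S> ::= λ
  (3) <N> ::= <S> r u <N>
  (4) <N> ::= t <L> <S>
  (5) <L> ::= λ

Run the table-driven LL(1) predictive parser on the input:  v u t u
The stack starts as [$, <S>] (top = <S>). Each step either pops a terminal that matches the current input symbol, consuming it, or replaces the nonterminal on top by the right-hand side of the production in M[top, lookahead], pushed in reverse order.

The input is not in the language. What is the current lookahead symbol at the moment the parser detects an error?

step 1: stack=$ <S>  input=v u t u $  — expand <S> ::= v u <N>
step 2: stack=$ <N> u v  input=v u t u $  — match v
step 3: stack=$ <N> u  input=u t u $  — match u
step 4: stack=$ <N>  input=t u $  — expand <N> ::= t <L> <S>
step 5: stack=$ <S> <L> t  input=t u $  — match t
step 6: stack=$ <S> <L>  input=u $  — error: M[<L>, u] is empty

u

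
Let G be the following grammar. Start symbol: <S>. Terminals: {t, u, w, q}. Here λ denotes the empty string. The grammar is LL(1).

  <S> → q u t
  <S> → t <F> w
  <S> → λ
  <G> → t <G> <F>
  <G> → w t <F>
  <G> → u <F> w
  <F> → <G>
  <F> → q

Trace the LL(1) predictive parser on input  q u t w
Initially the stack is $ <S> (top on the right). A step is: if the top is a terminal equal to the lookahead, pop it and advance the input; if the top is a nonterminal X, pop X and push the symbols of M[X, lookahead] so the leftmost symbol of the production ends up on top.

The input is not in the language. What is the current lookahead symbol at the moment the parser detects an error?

step 1: stack=$ <S>  input=q u t w $  — expand <S> → q u t
step 2: stack=$ t u q  input=q u t w $  — match q
step 3: stack=$ t u  input=u t w $  — match u
step 4: stack=$ t  input=t w $  — match t
step 5: stack=$  input=w $  — error: stack empty but input remains

w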